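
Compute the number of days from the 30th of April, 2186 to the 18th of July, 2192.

2271

April 30, 2186 → April 30, 2187: 365 days.
April 30, 2187 → April 30, 2188: 366 days (2188 is a leap year).
April 30, 2188 → April 30, 2189: 365 days.
April 30, 2189 → April 30, 2190: 365 days.
April 30, 2190 → April 30, 2191: 365 days.
April 30, 2191 → April 30, 2192: 366 days (2192 is a leap year).
April 2192: 30 − 30 = 0 days remain.
Then May (31), June (30): 31 + 30 = 61 days.
July 1–18, 2192: 18 days.
Residual: 79 days.
Total: 2271 days.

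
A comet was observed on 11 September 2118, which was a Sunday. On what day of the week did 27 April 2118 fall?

Count forward from the earlier date (April 27, 2118) to the later (September 11, 2118):
April 2118: 30 − 27 = 3 days remain.
Then May (31), June (30), July (31), August (31): 31 + 30 + 31 + 31 = 123 days.
September 1–11, 2118: 11 days.
Total: 3 + 123 + 11 = 137 days.
137 mod 7 = 4, so 4 days before Sunday is Wednesday.

Wednesday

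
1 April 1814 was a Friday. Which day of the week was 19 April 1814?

Within April 1814: 19 − 1 = 18 days.
18 mod 7 = 4, so 4 days after Friday is Tuesday.

Tuesday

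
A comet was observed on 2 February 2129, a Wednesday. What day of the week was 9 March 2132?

Sunday

February 2, 2129 → February 2, 2130: 365 days.
February 2, 2130 → February 2, 2131: 365 days.
February 2, 2131 → February 2, 2132: 365 days.
February 2132: 29 − 2 = 27 days remain (2132 is a leap year, so February has 29 days).
March 1–9, 2132: 9 days.
Residual: 36 days.
Total: 1131 days.
1131 mod 7 = 4, so 4 days after Wednesday is Sunday.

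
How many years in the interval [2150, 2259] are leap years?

Years divisible by 4: 2152, 2156, …, 2256 — 27 in all.
Of these, 2200 is divisible by 100 but not 400, so not leap.
Leap years: 27 − 1 = 26.

26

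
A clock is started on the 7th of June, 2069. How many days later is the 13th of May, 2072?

June 7, 2069 → June 7, 2070: 365 days.
June 7, 2070 → June 7, 2071: 365 days.
June 2071: 30 − 7 = 23 days remain.
Then 10 full months totalling 305 days.
May 1–13, 2072: 13 days.
Residual: 341 days.
Total: 1071 days.

1071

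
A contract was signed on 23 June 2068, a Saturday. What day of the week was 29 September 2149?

Monday

Day-of-year of June 23, 2068: 175.
Day-of-year of September 29, 2149: 272.
2068 has 366 days, so 366 − 175 = 191 days remain in 2068.
Full years 2069–2148: 61 common + 19 leap = 61×365 + 19×366 = 29219 days.
Total: 191 + 29219 + 272 = 29682 days.
29682 mod 7 = 2, so 2 days after Saturday is Monday.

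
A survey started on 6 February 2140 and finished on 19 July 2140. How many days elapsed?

164

February 2140: 29 − 6 = 23 days remain (2140 is a leap year, so February has 29 days).
Then March (31), April (30), May (31), June (30): 31 + 30 + 31 + 30 = 122 days.
July 1–19, 2140: 19 days.
Total: 23 + 122 + 19 = 164 days.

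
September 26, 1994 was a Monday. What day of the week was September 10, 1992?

Count forward from the earlier date (September 10, 1992) to the later (September 26, 1994):
September 10, 1992 → September 10, 1993: 365 days.
September 10, 1993 → September 10, 1994: 365 days.
Within September 1994: 26 − 10 = 16 days.
Total: 746 days.
746 mod 7 = 4, so 4 days before Monday is Thursday.

Thursday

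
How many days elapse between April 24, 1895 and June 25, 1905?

Day-of-year of April 24, 1895: 114.
Day-of-year of June 25, 1905: 176.
1895 has 365 days, so 365 − 114 = 251 days remain in 1895.
Full years 1896–1904: 7 common + 2 leap = 7×365 + 2×366 = 3287 days.
Total: 251 + 3287 + 176 = 3714 days.

3714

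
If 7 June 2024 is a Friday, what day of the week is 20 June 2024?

Thursday

Within June 2024: 20 − 7 = 13 days.
13 mod 7 = 6, so 6 days after Friday is Thursday.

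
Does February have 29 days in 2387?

2387 is not a leap year.

No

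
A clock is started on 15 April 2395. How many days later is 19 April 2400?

1831

Day-of-year of April 15, 2395: 105.
Day-of-year of April 19, 2400: 110.
2395 has 365 days, so 365 − 105 = 260 days remain in 2395.
Full years: 2396: 366; 2397: 365; 2398: 365; 2399: 365. Sum = 1461.
Total: 260 + 1461 + 110 = 1831 days.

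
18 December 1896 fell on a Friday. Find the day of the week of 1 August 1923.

Wednesday

Day-of-year of December 18, 1896: 353.
Day-of-year of August 1, 1923: 213.
1896 has 366 days, so 366 − 353 = 13 days remain in 1896.
Full years 1897–1922: 21 common + 5 leap = 21×365 + 5×366 = 9495 days.
Total: 13 + 9495 + 213 = 9721 days.
9721 mod 7 = 5, so 5 days after Friday is Wednesday.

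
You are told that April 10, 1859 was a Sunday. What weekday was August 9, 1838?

Thursday

Count forward from the earlier date (August 9, 1838) to the later (April 10, 1859):
Day-of-year of August 9, 1838: 221.
Day-of-year of April 10, 1859: 100.
1838 has 365 days, so 365 − 221 = 144 days remain in 1838.
Full years 1839–1858: 15 common + 5 leap = 15×365 + 5×366 = 7305 days.
Total: 144 + 7305 + 100 = 7549 days.
7549 mod 7 = 3, so 3 days before Sunday is Thursday.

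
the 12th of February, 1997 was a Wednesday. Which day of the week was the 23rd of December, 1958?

Count forward from the earlier date (December 23, 1958) to the later (February 12, 1997):
From December 23, 1958 to December 23, 1996: 38 years, of which 10 contain a Feb 29 — 28×365 + 10×366 = 13880 days.
December 1996: 31 − 23 = 8 days remain.
Then January (31): 31 days.
February 1–12, 1997: 12 days (1997 is not a leap year).
Residual: 51 days.
Total: 13931 days.
13931 mod 7 = 1, so 1 day before Wednesday is Tuesday.

Tuesday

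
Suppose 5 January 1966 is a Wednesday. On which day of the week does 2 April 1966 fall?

Saturday

January 1966: 31 − 5 = 26 days remain.
Then February 1966 (28), March (31): 28 + 31 = 59 days.
April 1–2, 1966: 2 days.
Total: 26 + 59 + 2 = 87 days.
87 mod 7 = 3, so 3 days after Wednesday is Saturday.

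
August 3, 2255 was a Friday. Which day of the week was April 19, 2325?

Day-of-year of August 3, 2255: 215.
Day-of-year of April 19, 2325: 109.
2255 has 365 days, so 365 − 215 = 150 days remain in 2255.
Full years 2256–2324: 52 common + 17 leap = 52×365 + 17×366 = 25202 days.
Total: 150 + 25202 + 109 = 25461 days.
25461 mod 7 = 2, so 2 days after Friday is Sunday.

Sunday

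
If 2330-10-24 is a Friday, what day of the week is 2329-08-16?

Friday

Count forward from the earlier date (August 16, 2329) to the later (October 24, 2330):
August 16, 2329 → August 16, 2330: 365 days.
August 2330: 31 − 16 = 15 days remain.
Then September (30): 30 days.
October 1–24, 2330: 24 days.
Residual: 69 days.
Total: 434 days.
434 is a multiple of 7, so 2329-08-16 falls on the same weekday: Friday.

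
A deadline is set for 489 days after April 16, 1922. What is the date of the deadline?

August 18, 1923

Count 489 days after April 16, 1922:
April 16, 1922 → April 16, 1923: 365 days.
April 1923: 30 − 16 = 14 days remain.
Then May (31), June (30), July (31): 31 + 30 + 31 = 92 days.
August 1–18, 1923: 18 days.
Residual: 124 days.
Total: 489 days.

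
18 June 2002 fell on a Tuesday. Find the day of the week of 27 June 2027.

From June 18, 2002 to June 18, 2027: 25 years, of which 6 contain a Feb 29 — 19×365 + 6×366 = 9131 days.
Within June 2027: 27 − 18 = 9 days.
Total: 9140 days.
9140 mod 7 = 5, so 5 days after Tuesday is Sunday.

Sunday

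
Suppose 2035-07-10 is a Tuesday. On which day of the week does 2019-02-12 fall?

Count forward from the earlier date (February 12, 2019) to the later (July 10, 2035):
Day-of-year of February 12, 2019: 43.
Day-of-year of July 10, 2035: 191.
2019 has 365 days, so 365 − 43 = 322 days remain in 2019.
Full years 2020–2034: 11 common + 4 leap = 11×365 + 4×366 = 5479 days.
Total: 322 + 5479 + 191 = 5992 days.
5992 is a multiple of 7, so 2019-02-12 falls on the same weekday: Tuesday.

Tuesday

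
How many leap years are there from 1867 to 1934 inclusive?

Years divisible by 4: 1868, 1872, …, 1932 — 17 in all.
Of these, 1900 is divisible by 100 but not 400, so not leap.
Leap years: 17 − 1 = 16.

16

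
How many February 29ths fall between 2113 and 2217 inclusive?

Years divisible by 4: 2116, 2120, …, 2216 — 26 in all.
Of these, 2200 is divisible by 100 but not 400, so not leap.
Leap years: 26 − 1 = 25.

25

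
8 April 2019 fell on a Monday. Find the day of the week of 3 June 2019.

Monday

April 2019: 30 − 8 = 22 days remain.
Then May (31): 31 days.
June 1–3, 2019: 3 days.
Total: 22 + 31 + 3 = 56 days.
56 is a multiple of 7, so 3 June 2019 falls on the same weekday: Monday.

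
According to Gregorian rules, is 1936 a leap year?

1936 is a leap year.

Yes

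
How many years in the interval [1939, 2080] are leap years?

Years divisible by 4: 1940, 1944, …, 2080 — 36 in all.
2000 is divisible by 400, so still leap.
No century exceptions apply. Count: 36.

36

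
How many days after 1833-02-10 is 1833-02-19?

Within February 1833: 19 − 10 = 9 days.

9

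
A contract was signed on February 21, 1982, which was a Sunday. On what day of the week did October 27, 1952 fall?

Count forward from the earlier date (October 27, 1952) to the later (February 21, 1982):
Day-of-year of October 27, 1952: 301.
Day-of-year of February 21, 1982: 52.
1952 has 366 days, so 366 − 301 = 65 days remain in 1952.
Full years 1953–1981: 22 common + 7 leap = 22×365 + 7×366 = 10592 days.
Total: 65 + 10592 + 52 = 10709 days.
10709 mod 7 = 6, so 6 days before Sunday is Monday.

Monday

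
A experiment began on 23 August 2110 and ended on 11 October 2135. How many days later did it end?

From August 23, 2110 to August 23, 2135: 25 years, of which 6 contain a Feb 29 — 19×365 + 6×366 = 9131 days.
August 2135: 31 − 23 = 8 days remain.
Then September (30): 30 days.
October 1–11, 2135: 11 days.
Residual: 49 days.
Total: 9180 days.

9180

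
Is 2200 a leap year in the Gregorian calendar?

No

2200 is not a leap year (divisible by 100 but not 400).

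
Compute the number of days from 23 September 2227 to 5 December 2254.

Day-of-year of September 23, 2227: 266.
Day-of-year of December 5, 2254: 339.
2227 has 365 days, so 365 − 266 = 99 days remain in 2227.
Full years 2228–2253: 19 common + 7 leap = 19×365 + 7×366 = 9497 days.
Total: 99 + 9497 + 339 = 9935 days.

9935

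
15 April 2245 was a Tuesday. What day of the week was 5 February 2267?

Tuesday

From April 15, 2245 to April 15, 2266: 21 years, of which 5 contain a Feb 29 — 16×365 + 5×366 = 7670 days.
April 2266: 30 − 15 = 15 days remain.
Then 9 full months totalling 276 days.
February 1–5, 2267: 5 days (2267 is not a leap year).
Residual: 296 days.
Total: 7966 days.
7966 is a multiple of 7, so 5 February 2267 falls on the same weekday: Tuesday.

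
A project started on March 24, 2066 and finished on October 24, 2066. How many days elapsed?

March 2066: 31 − 24 = 7 days remain.
Then April (30), May (31), June (30), July (31), August (31), September (30): 30 + 31 + 30 + 31 + 31 + 30 = 183 days.
October 1–24, 2066: 24 days.
Total: 7 + 183 + 24 = 214 days.

214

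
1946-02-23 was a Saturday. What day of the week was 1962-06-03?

Sunday

Day-of-year of February 23, 1946: 54.
Day-of-year of June 3, 1962: 154.
1946 has 365 days, so 365 − 54 = 311 days remain in 1946.
Full years 1947–1961: 11 common + 4 leap = 11×365 + 4×366 = 5479 days.
Total: 311 + 5479 + 154 = 5944 days.
5944 mod 7 = 1, so 1 day after Saturday is Sunday.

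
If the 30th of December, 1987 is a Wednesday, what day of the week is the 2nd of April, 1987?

Thursday

Count forward from the earlier date (April 2, 1987) to the later (December 30, 1987):
April 1987: 30 − 2 = 28 days remain.
Then May (31), June (30), July (31), August (31), September (30), October (31), November (30): 31 + 30 + 31 + 31 + 30 + 31 + 30 = 214 days.
December 1–30, 1987: 30 days.
Total: 28 + 214 + 30 = 272 days.
272 mod 7 = 6, so 6 days before Wednesday is Thursday.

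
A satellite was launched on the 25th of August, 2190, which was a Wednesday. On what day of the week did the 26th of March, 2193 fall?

Day-of-year of August 25, 2190: 237.
Day-of-year of March 26, 2193: 85.
2190 has 365 days, so 365 − 237 = 128 days remain in 2190.
Full years: 2191: 365; 2192: 366. Sum = 731.
Total: 128 + 731 + 85 = 944 days.
944 mod 7 = 6, so 6 days after Wednesday is Tuesday.

Tuesday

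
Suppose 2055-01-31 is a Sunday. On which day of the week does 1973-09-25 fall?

Tuesday

Count forward from the earlier date (September 25, 1973) to the later (January 31, 2055):
From September 25, 1973 to September 25, 2054: 81 years, of which 20 contain a Feb 29 — 61×365 + 20×366 = 29585 days.
(2000 is a leap year (divisible by 400).)
September 2054: 30 − 25 = 5 days remain.
Then October (31), November (30), December (31): 31 + 30 + 31 = 92 days.
January 1–31, 2055: 31 days.
Residual: 128 days.
Total: 29713 days.
29713 mod 7 = 5, so 5 days before Sunday is Tuesday.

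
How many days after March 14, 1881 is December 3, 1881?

March 1881: 31 − 14 = 17 days remain.
Then April (30), May (31), June (30), July (31), August (31), September (30), October (31), November (30): 30 + 31 + 30 + 31 + 31 + 30 + 31 + 30 = 244 days.
December 1–3, 1881: 3 days.
Total: 17 + 244 + 3 = 264 days.

264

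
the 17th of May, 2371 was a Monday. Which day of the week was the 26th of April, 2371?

Count forward from the earlier date (April 26, 2371) to the later (May 17, 2371):
April 2371: 30 − 26 = 4 days remain.
May 1–17, 2371: 17 days.
Total: 4 + 17 = 21 days.
21 is a multiple of 7, so the 26th of April, 2371 falls on the same weekday: Monday.

Monday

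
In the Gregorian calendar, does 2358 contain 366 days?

2358 is not a leap year.

No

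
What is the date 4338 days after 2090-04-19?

2102-03-06

Count 4338 days after April 19, 2090:
From April 19, 2090 to April 19, 2101: 11 years, of which 2 contain a Feb 29 — 9×365 + 2×366 = 4017 days.
(2100 is not a leap year (divisible by 100 but not 400).)
April 2101: 30 − 19 = 11 days remain.
Then 10 full months totalling 304 days.
March 1–6, 2102: 6 days.
Residual: 321 days.
Total: 4338 days.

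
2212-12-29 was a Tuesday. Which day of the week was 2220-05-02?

Tuesday

From December 29, 2212 to December 29, 2219: 7 years, of which 1 contains a Feb 29 — 6×365 + 1×366 = 2556 days.
December 2219: 31 − 29 = 2 days remain.
Then January (31), February 2220 (29), March (31), April (30): 31 + 29 + 31 + 30 = 121 days.
May 1–2, 2220: 2 days.
Residual: 125 days.
Total: 2681 days.
2681 is a multiple of 7, so 2220-05-02 falls on the same weekday: Tuesday.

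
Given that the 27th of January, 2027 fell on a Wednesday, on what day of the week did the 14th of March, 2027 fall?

January 2027: 31 − 27 = 4 days remain.
Then February 2027 (28): 28 days.
March 1–14, 2027: 14 days.
Total: 4 + 28 + 14 = 46 days.
46 mod 7 = 4, so 4 days after Wednesday is Sunday.

Sunday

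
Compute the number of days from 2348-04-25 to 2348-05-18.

23

April 2348: 30 − 25 = 5 days remain.
May 1–18, 2348: 18 days.
Total: 5 + 18 = 23 days.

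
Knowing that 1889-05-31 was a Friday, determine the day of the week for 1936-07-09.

Thursday

Day-of-year of May 31, 1889: 151.
Day-of-year of July 9, 1936: 191.
1889 has 365 days, so 365 − 151 = 214 days remain in 1889.
Full years 1890–1935: 36 common + 10 leap = 36×365 + 10×366 = 16800 days.
Total: 214 + 16800 + 191 = 17205 days.
17205 mod 7 = 6, so 6 days after Friday is Thursday.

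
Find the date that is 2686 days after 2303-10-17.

2311-02-23

Count 2686 days after October 17, 2303:
Day-of-year of October 17, 2303: 290.
Day-of-year of February 23, 2311: 54.
2303 has 365 days, so 365 − 290 = 75 days remain in 2303.
Full years 2304–2310: 5 common + 2 leap = 5×365 + 2×366 = 2557 days.
Total: 75 + 2557 + 54 = 2686 days.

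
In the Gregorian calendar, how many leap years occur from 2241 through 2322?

Years divisible by 4: 2244, 2248, …, 2320 — 20 in all.
Of these, 2300 is divisible by 100 but not 400, so not leap.
Leap years: 20 − 1 = 19.

19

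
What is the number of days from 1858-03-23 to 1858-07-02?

March 1858: 31 − 23 = 8 days remain.
Then April (30), May (31), June (30): 30 + 31 + 30 = 91 days.
July 1–2, 1858: 2 days.
Total: 8 + 91 + 2 = 101 days.

101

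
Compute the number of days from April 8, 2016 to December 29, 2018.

995

April 2016: 30 − 8 = 22 days remain.
Then 31 full months totalling 944 days.
December 1–29, 2018: 29 days.
Total: 22 + 944 + 29 = 995 days.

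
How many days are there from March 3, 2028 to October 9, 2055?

10081

Day-of-year of March 3, 2028: 63.
Day-of-year of October 9, 2055: 282.
2028 has 366 days, so 366 − 63 = 303 days remain in 2028.
Full years 2029–2054: 20 common + 6 leap = 20×365 + 6×366 = 9496 days.
Total: 303 + 9496 + 282 = 10081 days.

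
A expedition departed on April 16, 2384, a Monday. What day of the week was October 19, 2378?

Count forward from the earlier date (October 19, 2378) to the later (April 16, 2384):
October 19, 2378 → October 19, 2379: 365 days.
October 19, 2379 → October 19, 2380: 366 days (2380 is a leap year).
October 19, 2380 → October 19, 2381: 365 days.
October 19, 2381 → October 19, 2382: 365 days.
October 19, 2382 → October 19, 2383: 365 days.
October 2383: 31 − 19 = 12 days remain.
Then November (30), December (31), January (31), February 2384 (29), March (31): 30 + 31 + 31 + 29 + 31 = 152 days.
April 1–16, 2384: 16 days.
Residual: 180 days.
Total: 2006 days.
2006 mod 7 = 4, so 4 days before Monday is Thursday.

Thursday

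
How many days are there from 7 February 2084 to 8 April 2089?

February 7, 2084 → February 7, 2085: 366 days (2084 is a leap year).
February 7, 2085 → February 7, 2086: 365 days.
February 7, 2086 → February 7, 2087: 365 days.
February 7, 2087 → February 7, 2088: 365 days.
February 7, 2088 → February 7, 2089: 366 days (2088 is a leap year).
February 2089: 28 − 7 = 21 days remain (2089 is not a leap year, so February has 28 days).
Then March (31): 31 days.
April 1–8, 2089: 8 days.
Residual: 60 days.
Total: 1887 days.

1887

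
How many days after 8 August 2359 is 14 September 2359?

August 2359: 31 − 8 = 23 days remain.
September 1–14, 2359: 14 days.
Total: 23 + 14 = 37 days.

37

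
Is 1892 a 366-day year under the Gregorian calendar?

Yes

1892 is a leap year.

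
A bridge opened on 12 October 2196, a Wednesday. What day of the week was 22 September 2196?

Count forward from the earlier date (September 22, 2196) to the later (October 12, 2196):
September 2196: 30 − 22 = 8 days remain.
October 1–12, 2196: 12 days.
Total: 8 + 12 = 20 days.
20 mod 7 = 6, so 6 days before Wednesday is Thursday.

Thursday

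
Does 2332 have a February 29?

Yes

2332 is a leap year.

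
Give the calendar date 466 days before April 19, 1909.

January 9, 1908

Count 466 days before April 19, 1909:
January 9, 1908 → January 9, 1909: 366 days (1908 is a leap year).
January 1909: 31 − 9 = 22 days remain.
Then February 1909 (28), March (31): 28 + 31 = 59 days.
April 1–19, 1909: 19 days.
Residual: 100 days.
Total: 466 days.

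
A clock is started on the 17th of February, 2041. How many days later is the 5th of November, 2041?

February 2041: 28 − 17 = 11 days remain (2041 is not a leap year, so February has 28 days).
Then March (31), April (30), May (31), June (30), July (31), August (31), September (30), October (31): 31 + 30 + 31 + 30 + 31 + 31 + 30 + 31 = 245 days.
November 1–5, 2041: 5 days.
Total: 11 + 245 + 5 = 261 days.

261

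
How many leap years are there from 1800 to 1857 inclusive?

Years divisible by 4: 1800, 1804, …, 1856 — 15 in all.
Of these, 1800 is divisible by 100 but not 400, so not leap.
Leap years: 15 − 1 = 14.

14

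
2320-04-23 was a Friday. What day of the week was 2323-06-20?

Day-of-year of April 23, 2320: 114.
Day-of-year of June 20, 2323: 171.
2320 has 366 days, so 366 − 114 = 252 days remain in 2320.
Full years: 2321: 365; 2322: 365. Sum = 730.
Total: 252 + 730 + 171 = 1153 days.
1153 mod 7 = 5, so 5 days after Friday is Wednesday.

Wednesday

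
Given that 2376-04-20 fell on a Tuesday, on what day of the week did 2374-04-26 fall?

Friday

Count forward from the earlier date (April 26, 2374) to the later (April 20, 2376):
April 2374: 30 − 26 = 4 days remain.
Then 23 full months totalling 701 days.
April 1–20, 2376: 20 days.
Total: 4 + 701 + 20 = 725 days.
725 mod 7 = 4, so 4 days before Tuesday is Friday.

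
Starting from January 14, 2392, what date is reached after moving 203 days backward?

June 25, 2391

Count 203 days before January 14, 2392:
June 2391: 30 − 25 = 5 days remain.
Then July (31), August (31), September (30), October (31), November (30), December (31): 31 + 31 + 30 + 31 + 30 + 31 = 184 days.
January 1–14, 2392: 14 days.
Total: 5 + 184 + 14 = 203 days.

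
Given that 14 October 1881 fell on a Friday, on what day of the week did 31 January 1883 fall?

October 14, 1881 → October 14, 1882: 365 days.
October 1882: 31 − 14 = 17 days remain.
Then November (30), December (31): 30 + 31 = 61 days.
January 1–31, 1883: 31 days.
Residual: 109 days.
Total: 474 days.
474 mod 7 = 5, so 5 days after Friday is Wednesday.

Wednesday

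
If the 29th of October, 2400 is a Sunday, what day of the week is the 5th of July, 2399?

Monday

Count forward from the earlier date (July 5, 2399) to the later (October 29, 2400):
July 2399: 31 − 5 = 26 days remain.
Then 14 full months totalling 427 days.
October 1–29, 2400: 29 days.
Total: 26 + 427 + 29 = 482 days.
482 mod 7 = 6, so 6 days before Sunday is Monday.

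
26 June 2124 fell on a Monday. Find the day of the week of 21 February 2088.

Saturday

Count forward from the earlier date (February 21, 2088) to the later (June 26, 2124):
From February 21, 2088 to February 21, 2124: 36 years, of which 8 contain a Feb 29 — 28×365 + 8×366 = 13148 days.
(2100 is not a leap year (divisible by 100 but not 400).)
February 2124: 29 − 21 = 8 days remain (2124 is a leap year, so February has 29 days).
Then March (31), April (30), May (31): 31 + 30 + 31 = 92 days.
June 1–26, 2124: 26 days.
Residual: 126 days.
Total: 13274 days.
13274 mod 7 = 2, so 2 days before Monday is Saturday.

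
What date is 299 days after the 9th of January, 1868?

the 3rd of November, 1868

Count 299 days after January 9, 1868:
January 1868: 31 − 9 = 22 days remain.
Then 9 full months totalling 274 days.
November 1–3, 1868: 3 days.
Total: 22 + 274 + 3 = 299 days.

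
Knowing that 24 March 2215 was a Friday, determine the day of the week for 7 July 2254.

From March 24, 2215 to March 24, 2254: 39 years, of which 10 contain a Feb 29 — 29×365 + 10×366 = 14245 days.
March 2254: 31 − 24 = 7 days remain.
Then April (30), May (31), June (30): 30 + 31 + 30 = 91 days.
July 1–7, 2254: 7 days.
Residual: 105 days.
Total: 14350 days.
14350 is a multiple of 7, so 7 July 2254 falls on the same weekday: Friday.

Friday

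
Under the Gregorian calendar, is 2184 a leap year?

2184 is a leap year.

Yes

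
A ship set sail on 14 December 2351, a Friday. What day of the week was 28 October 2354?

Day-of-year of December 14, 2351: 348.
Day-of-year of October 28, 2354: 301.
2351 has 365 days, so 365 − 348 = 17 days remain in 2351.
Full years: 2352: 366; 2353: 365. Sum = 731.
Total: 17 + 731 + 301 = 1049 days.
1049 mod 7 = 6, so 6 days after Friday is Thursday.

Thursday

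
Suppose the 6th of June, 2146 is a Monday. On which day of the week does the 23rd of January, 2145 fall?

Count forward from the earlier date (January 23, 2145) to the later (June 6, 2146):
Day-of-year of January 23, 2145: 23.
Day-of-year of June 6, 2146: 157.
2145 has 365 days, so 365 − 23 = 342 days remain in 2145.
Total: 342 + 157 = 499 days.
499 mod 7 = 2, so 2 days before Monday is Saturday.

Saturday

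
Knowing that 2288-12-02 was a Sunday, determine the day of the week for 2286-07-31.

Saturday

Count forward from the earlier date (July 31, 2286) to the later (December 2, 2288):
Day-of-year of July 31, 2286: 212.
Day-of-year of December 2, 2288: 337.
2286 has 365 days, so 365 − 212 = 153 days remain in 2286.
Full years: 2287: 365. Sum = 365.
Total: 153 + 365 + 337 = 855 days.
855 mod 7 = 1, so 1 day before Sunday is Saturday.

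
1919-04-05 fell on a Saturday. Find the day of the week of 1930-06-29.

Sunday

Day-of-year of April 5, 1919: 95.
Day-of-year of June 29, 1930: 180.
1919 has 365 days, so 365 − 95 = 270 days remain in 1919.
Full years 1920–1929: 7 common + 3 leap = 7×365 + 3×366 = 3653 days.
Total: 270 + 3653 + 180 = 4103 days.
4103 mod 7 = 1, so 1 day after Saturday is Sunday.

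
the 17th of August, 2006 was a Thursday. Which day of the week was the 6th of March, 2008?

August 17, 2006 → August 17, 2007: 365 days.
August 2007: 31 − 17 = 14 days remain.
Then September (30), October (31), November (30), December (31), January (31), February 2008 (29): 30 + 31 + 30 + 31 + 31 + 29 = 182 days.
March 1–6, 2008: 6 days.
Residual: 202 days.
Total: 567 days.
567 is a multiple of 7, so the 6th of March, 2008 falls on the same weekday: Thursday.

Thursday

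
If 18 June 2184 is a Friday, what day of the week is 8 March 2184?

Monday

Count forward from the earlier date (March 8, 2184) to the later (June 18, 2184):
March 2184: 31 − 8 = 23 days remain.
Then April (30), May (31): 30 + 31 = 61 days.
June 1–18, 2184: 18 days.
Total: 23 + 61 + 18 = 102 days.
102 mod 7 = 4, so 4 days before Friday is Monday.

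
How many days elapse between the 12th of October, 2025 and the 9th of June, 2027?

605

October 2025: 31 − 12 = 19 days remain.
Then 19 full months totalling 577 days.
June 1–9, 2027: 9 days.
Total: 19 + 577 + 9 = 605 days.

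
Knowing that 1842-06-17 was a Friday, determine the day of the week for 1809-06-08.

Thursday

Count forward from the earlier date (June 8, 1809) to the later (June 17, 1842):
Day-of-year of June 8, 1809: 159.
Day-of-year of June 17, 1842: 168.
1809 has 365 days, so 365 − 159 = 206 days remain in 1809.
Full years 1810–1841: 24 common + 8 leap = 24×365 + 8×366 = 11688 days.
Total: 206 + 11688 + 168 = 12062 days.
12062 mod 7 = 1, so 1 day before Friday is Thursday.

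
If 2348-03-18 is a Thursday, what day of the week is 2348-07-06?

March 2348: 31 − 18 = 13 days remain.
Then April (30), May (31), June (30): 30 + 31 + 30 = 91 days.
July 1–6, 2348: 6 days.
Total: 13 + 91 + 6 = 110 days.
110 mod 7 = 5, so 5 days after Thursday is Tuesday.

Tuesday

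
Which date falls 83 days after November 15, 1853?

February 6, 1854

Count 83 days after November 15, 1853:
November 1853: 30 − 15 = 15 days remain.
Then December (31), January (31): 31 + 31 = 62 days.
February 1–6, 1854: 6 days (1854 is not a leap year).
Residual: 83 days.
Total: 83 days.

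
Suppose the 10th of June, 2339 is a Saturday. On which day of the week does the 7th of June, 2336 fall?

Count forward from the earlier date (June 7, 2336) to the later (June 10, 2339):
June 7, 2336 → June 7, 2337: 365 days.
June 7, 2337 → June 7, 2338: 365 days.
June 7, 2338 → June 7, 2339: 365 days.
Within June 2339: 10 − 7 = 3 days.
Total: 1098 days.
1098 mod 7 = 6, so 6 days before Saturday is Sunday.

Sunday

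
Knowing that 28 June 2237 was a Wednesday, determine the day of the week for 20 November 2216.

Count forward from the earlier date (November 20, 2216) to the later (June 28, 2237):
From November 20, 2216 to November 20, 2236: 20 years, of which 5 contain a Feb 29 — 15×365 + 5×366 = 7305 days.
November 2236: 30 − 20 = 10 days remain.
Then December (31), January (31), February 2237 (28), March (31), April (30), May (31): 31 + 31 + 28 + 31 + 30 + 31 = 182 days.
June 1–28, 2237: 28 days.
Residual: 220 days.
Total: 7525 days.
7525 is a multiple of 7, so 20 November 2216 falls on the same weekday: Wednesday.

Wednesday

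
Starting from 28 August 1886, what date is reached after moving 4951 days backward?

6 February 1873

Count 4951 days before August 28, 1886:
From February 6, 1873 to February 6, 1886: 13 years, of which 3 contain a Feb 29 — 10×365 + 3×366 = 4748 days.
February 1886: 28 − 6 = 22 days remain (1886 is not a leap year, so February has 28 days).
Then March (31), April (30), May (31), June (30), July (31): 31 + 30 + 31 + 30 + 31 = 153 days.
August 1–28, 1886: 28 days.
Residual: 203 days.
Total: 4951 days.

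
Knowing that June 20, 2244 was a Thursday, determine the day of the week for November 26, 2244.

Tuesday

June 2244: 30 − 20 = 10 days remain.
Then July (31), August (31), September (30), October (31): 31 + 31 + 30 + 31 = 123 days.
November 1–26, 2244: 26 days.
Total: 10 + 123 + 26 = 159 days.
159 mod 7 = 5, so 5 days after Thursday is Tuesday.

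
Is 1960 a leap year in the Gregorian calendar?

1960 is a leap year.

Yes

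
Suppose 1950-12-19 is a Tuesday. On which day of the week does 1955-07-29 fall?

Day-of-year of December 19, 1950: 353.
Day-of-year of July 29, 1955: 210.
1950 has 365 days, so 365 − 353 = 12 days remain in 1950.
Full years: 1951: 365; 1952: 366; 1953: 365; 1954: 365. Sum = 1461.
Total: 12 + 1461 + 210 = 1683 days.
1683 mod 7 = 3, so 3 days after Tuesday is Friday.

Friday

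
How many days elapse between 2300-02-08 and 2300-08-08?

181

February 2300: 28 − 8 = 20 days remain (2300 is not a leap year (divisible by 100 but not 400), so February has 28 days).
Then March (31), April (30), May (31), June (30), July (31): 31 + 30 + 31 + 30 + 31 = 153 days.
August 1–8, 2300: 8 days.
Total: 20 + 153 + 8 = 181 days.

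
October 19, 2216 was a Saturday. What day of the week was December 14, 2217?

Sunday

Day-of-year of October 19, 2216: 293.
Day-of-year of December 14, 2217: 348.
2216 has 366 days, so 366 − 293 = 73 days remain in 2216.
Total: 73 + 348 = 421 days.
421 mod 7 = 1, so 1 day after Saturday is Sunday.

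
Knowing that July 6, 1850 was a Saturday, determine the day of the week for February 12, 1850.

Tuesday

Count forward from the earlier date (February 12, 1850) to the later (July 6, 1850):
February 1850: 28 − 12 = 16 days remain (1850 is not a leap year, so February has 28 days).
Then March (31), April (30), May (31), June (30): 31 + 30 + 31 + 30 = 122 days.
July 1–6, 1850: 6 days.
Total: 16 + 122 + 6 = 144 days.
144 mod 7 = 4, so 4 days before Saturday is Tuesday.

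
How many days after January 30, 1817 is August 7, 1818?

Day-of-year of January 30, 1817: 30.
Day-of-year of August 7, 1818: 219.
1817 has 365 days, so 365 − 30 = 335 days remain in 1817.
Total: 335 + 219 = 554 days.

554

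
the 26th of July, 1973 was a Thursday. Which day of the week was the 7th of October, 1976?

Thursday

July 26, 1973 → July 26, 1974: 365 days.
July 26, 1974 → July 26, 1975: 365 days.
July 26, 1975 → July 26, 1976: 366 days (1976 is a leap year).
July 1976: 31 − 26 = 5 days remain.
Then August (31), September (30): 31 + 30 = 61 days.
October 1–7, 1976: 7 days.
Residual: 73 days.
Total: 1169 days.
1169 is a multiple of 7, so the 7th of October, 1976 falls on the same weekday: Thursday.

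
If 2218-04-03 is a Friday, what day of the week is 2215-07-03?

Monday

Count forward from the earlier date (July 3, 2215) to the later (April 3, 2218):
July 3, 2215 → July 3, 2216: 366 days (2216 is a leap year).
July 3, 2216 → July 3, 2217: 365 days.
July 2217: 31 − 3 = 28 days remain.
Then August (31), September (30), October (31), November (30), December (31), January (31), February 2218 (28), March (31): 31 + 30 + 31 + 30 + 31 + 31 + 28 + 31 = 243 days.
April 1–3, 2218: 3 days.
Residual: 274 days.
Total: 1005 days.
1005 mod 7 = 4, so 4 days before Friday is Monday.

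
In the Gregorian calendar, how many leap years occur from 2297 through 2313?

3

Years divisible by 4 in [2297, 2313]: 2300, 2304, 2308, 2312.
Of these, 2300 is divisible by 100 but not 400, so not leap.
Leap years: 4 − 1 = 3.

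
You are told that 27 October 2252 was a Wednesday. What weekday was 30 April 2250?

Tuesday

Count forward from the earlier date (April 30, 2250) to the later (October 27, 2252):
Day-of-year of April 30, 2250: 120.
Day-of-year of October 27, 2252: 301.
2250 has 365 days, so 365 − 120 = 245 days remain in 2250.
Full years: 2251: 365. Sum = 365.
Total: 245 + 365 + 301 = 911 days.
911 mod 7 = 1, so 1 day before Wednesday is Tuesday.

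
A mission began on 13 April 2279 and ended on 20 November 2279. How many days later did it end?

221

April 2279: 30 − 13 = 17 days remain.
Then May (31), June (30), July (31), August (31), September (30), October (31): 31 + 30 + 31 + 31 + 30 + 31 = 184 days.
November 1–20, 2279: 20 days.
Total: 17 + 184 + 20 = 221 days.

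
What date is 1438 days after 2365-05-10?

2369-04-17

Count 1438 days after May 10, 2365:
May 10, 2365 → May 10, 2366: 365 days.
May 10, 2366 → May 10, 2367: 365 days.
May 10, 2367 → May 10, 2368: 366 days (2368 is a leap year).
May 2368: 31 − 10 = 21 days remain.
Then 10 full months totalling 304 days.
April 1–17, 2369: 17 days.
Residual: 342 days.
Total: 1438 days.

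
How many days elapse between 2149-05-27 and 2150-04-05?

313

May 2149: 31 − 27 = 4 days remain.
Then 10 full months totalling 304 days.
April 1–5, 2150: 5 days.
Total: 4 + 304 + 5 = 313 days.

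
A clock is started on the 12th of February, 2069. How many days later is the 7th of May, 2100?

From February 12, 2069 to February 12, 2100: 31 years, of which 7 contain a Feb 29 — 24×365 + 7×366 = 11322 days.
February 2100: 28 − 12 = 16 days remain (2100 is not a leap year (divisible by 100 but not 400), so February has 28 days).
Then March (31), April (30): 31 + 30 = 61 days.
May 1–7, 2100: 7 days.
Residual: 84 days.
Total: 11406 days.

11406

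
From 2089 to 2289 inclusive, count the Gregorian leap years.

Years divisible by 4: 2092, 2096, …, 2288 — 50 in all.
Of these, 2100, 2200 are divisible by 100 but not 400, so not leap.
Leap years: 50 − 2 = 48.

48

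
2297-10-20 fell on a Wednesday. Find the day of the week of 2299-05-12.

Friday

October 2297: 31 − 20 = 11 days remain.
Then 18 full months totalling 546 days.
May 1–12, 2299: 12 days.
Total: 11 + 546 + 12 = 569 days.
569 mod 7 = 2, so 2 days after Wednesday is Friday.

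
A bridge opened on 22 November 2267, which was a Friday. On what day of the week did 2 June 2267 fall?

Sunday

Count forward from the earlier date (June 2, 2267) to the later (November 22, 2267):
June 2267: 30 − 2 = 28 days remain.
Then July (31), August (31), September (30), October (31): 31 + 31 + 30 + 31 = 123 days.
November 1–22, 2267: 22 days.
Total: 28 + 123 + 22 = 173 days.
173 mod 7 = 5, so 5 days before Friday is Sunday.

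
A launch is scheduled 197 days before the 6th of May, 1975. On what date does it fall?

the 21st of October, 1974

Count 197 days before May 6, 1975:
Day-of-year of October 21, 1974: 294.
Day-of-year of May 6, 1975: 126.
1974 has 365 days, so 365 − 294 = 71 days remain in 1974.
Total: 71 + 126 = 197 days.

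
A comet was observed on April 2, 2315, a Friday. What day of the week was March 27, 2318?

Wednesday

April 2, 2315 → April 2, 2316: 366 days (2316 is a leap year).
April 2, 2316 → April 2, 2317: 365 days.
April 2317: 30 − 2 = 28 days remain.
Then 10 full months totalling 304 days.
March 1–27, 2318: 27 days.
Residual: 359 days.
Total: 1090 days.
1090 mod 7 = 5, so 5 days after Friday is Wednesday.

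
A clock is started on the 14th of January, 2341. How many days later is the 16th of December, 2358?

6545

From January 14, 2341 to January 14, 2358: 17 years, of which 4 contain a Feb 29 — 13×365 + 4×366 = 6209 days.
January 2358: 31 − 14 = 17 days remain.
Then 10 full months totalling 303 days.
December 1–16, 2358: 16 days.
Residual: 336 days.
Total: 6545 days.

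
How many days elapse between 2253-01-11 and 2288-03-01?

12833

From January 11, 2253 to January 11, 2288: 35 years, of which 8 contain a Feb 29 — 27×365 + 8×366 = 12783 days.
January 2288: 31 − 11 = 20 days remain.
Then February 2288 (29): 29 days.
March 1, 2288: 1 day.
Residual: 50 days.
Total: 12833 days.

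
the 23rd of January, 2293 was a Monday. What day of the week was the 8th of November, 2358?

Day-of-year of January 23, 2293: 23.
Day-of-year of November 8, 2358: 312.
2293 has 365 days, so 365 − 23 = 342 days remain in 2293.
Full years 2294–2357: 49 common + 15 leap = 49×365 + 15×366 = 23375 days.
Total: 342 + 23375 + 312 = 24029 days.
24029 mod 7 = 5, so 5 days after Monday is Saturday.

Saturday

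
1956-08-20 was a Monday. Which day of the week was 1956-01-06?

Friday

Count forward from the earlier date (January 6, 1956) to the later (August 20, 1956):
January 1956: 31 − 6 = 25 days remain.
Then February 1956 (29), March (31), April (30), May (31), June (30), July (31): 29 + 31 + 30 + 31 + 30 + 31 = 182 days.
August 1–20, 1956: 20 days.
Total: 25 + 182 + 20 = 227 days.
227 mod 7 = 3, so 3 days before Monday is Friday.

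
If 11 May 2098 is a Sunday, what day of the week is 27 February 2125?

Day-of-year of May 11, 2098: 131.
Day-of-year of February 27, 2125: 58.
2098 has 365 days, so 365 − 131 = 234 days remain in 2098.
Full years 2099–2124: 20 common + 6 leap = 20×365 + 6×366 = 9496 days.
Total: 234 + 9496 + 58 = 9788 days.
9788 mod 7 = 2, so 2 days after Sunday is Tuesday.

Tuesday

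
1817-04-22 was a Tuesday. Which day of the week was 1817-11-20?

Thursday

April 1817: 30 − 22 = 8 days remain.
Then May (31), June (30), July (31), August (31), September (30), October (31): 31 + 30 + 31 + 31 + 30 + 31 = 184 days.
November 1–20, 1817: 20 days.
Total: 8 + 184 + 20 = 212 days.
212 mod 7 = 2, so 2 days after Tuesday is Thursday.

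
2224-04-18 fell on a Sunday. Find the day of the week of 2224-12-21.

April 2224: 30 − 18 = 12 days remain.
Then May (31), June (30), July (31), August (31), September (30), October (31), November (30): 31 + 30 + 31 + 31 + 30 + 31 + 30 = 214 days.
December 1–21, 2224: 21 days.
Total: 12 + 214 + 21 = 247 days.
247 mod 7 = 2, so 2 days after Sunday is Tuesday.

Tuesday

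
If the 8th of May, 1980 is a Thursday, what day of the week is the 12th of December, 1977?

Count forward from the earlier date (December 12, 1977) to the later (May 8, 1980):
December 12, 1977 → December 12, 1978: 365 days.
December 12, 1978 → December 12, 1979: 365 days.
December 1979: 31 − 12 = 19 days remain.
Then January (31), February 1980 (29), March (31), April (30): 31 + 29 + 31 + 30 = 121 days.
May 1–8, 1980: 8 days.
Residual: 148 days.
Total: 878 days.
878 mod 7 = 3, so 3 days before Thursday is Monday.

Monday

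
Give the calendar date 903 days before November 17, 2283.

May 28, 2281

Count 903 days before November 17, 2283:
Day-of-year of May 28, 2281: 148.
Day-of-year of November 17, 2283: 321.
2281 has 365 days, so 365 − 148 = 217 days remain in 2281.
Full years: 2282: 365. Sum = 365.
Total: 217 + 365 + 321 = 903 days.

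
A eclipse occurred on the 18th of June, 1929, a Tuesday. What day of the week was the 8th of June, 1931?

Monday

Day-of-year of June 18, 1929: 169.
Day-of-year of June 8, 1931: 159.
1929 has 365 days, so 365 − 169 = 196 days remain in 1929.
Full years: 1930: 365. Sum = 365.
Total: 196 + 365 + 159 = 720 days.
720 mod 7 = 6, so 6 days after Tuesday is Monday.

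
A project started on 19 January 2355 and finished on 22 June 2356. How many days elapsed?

January 19, 2355 → January 19, 2356: 365 days.
January 2356: 31 − 19 = 12 days remain.
Then February 2356 (29), March (31), April (30), May (31): 29 + 31 + 30 + 31 = 121 days.
June 1–22, 2356: 22 days.
Residual: 155 days.
Total: 520 days.

520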